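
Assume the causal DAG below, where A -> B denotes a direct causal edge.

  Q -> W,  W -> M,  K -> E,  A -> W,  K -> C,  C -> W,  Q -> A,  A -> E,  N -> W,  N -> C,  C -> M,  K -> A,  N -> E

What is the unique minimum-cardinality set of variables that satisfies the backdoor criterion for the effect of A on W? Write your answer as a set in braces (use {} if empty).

{K, Q}

Variables eligible for adjustment (non-descendants of A, excluding A and W): {C, K, N, Q}.
Backdoor paths from A to W:
  P1: A <- K -> C <- N -> W
  P2: A <- K -> C -> W
  P3: A <- K -> C -> M <- W
  P4: A <- K -> E <- N -> C -> W
  P5: A <- K -> E <- N -> C -> M <- W
  P6: A <- K -> E <- N -> W
  P7: A <- Q -> W
The empty set is not sufficient: P2 (A <- K -> C -> W) has no collider blocking it and no conditioned non-collider, so it is open.
Try {K, Q}:
  P1: blocked at fork node K ∈ conditioning set.
  P2: blocked at fork node K ∈ conditioning set.
  P3: blocked at fork node K ∈ conditioning set.
  P4: blocked at fork node K ∈ conditioning set.
  P5: blocked at fork node K ∈ conditioning set.
  P6: blocked at fork node K ∈ conditioning set.
  P7: blocked at fork node Q ∈ conditioning set.
{K, Q} contains no descendant of A and blocks every backdoor path.
Every element of {K, Q} is needed (dropping K leaves P2 open; dropping Q leaves P7 open), so no proper subset is valid.
Among all size-2 subsets of the eligible variables, only {K, Q} blocks every backdoor path, so it is the unique smallest valid adjustment set.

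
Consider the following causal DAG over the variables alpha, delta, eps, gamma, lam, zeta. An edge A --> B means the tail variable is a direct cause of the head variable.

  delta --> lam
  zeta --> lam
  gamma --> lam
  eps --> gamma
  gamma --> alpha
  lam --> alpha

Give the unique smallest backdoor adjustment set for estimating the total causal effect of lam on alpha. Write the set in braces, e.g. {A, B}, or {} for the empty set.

Variables eligible for adjustment (non-descendants of lam, excluding lam and alpha): {delta, eps, gamma, zeta}.
Backdoor paths from lam to alpha:
  P1: lam <- gamma -> alpha
The empty set is not sufficient: P1 (lam <- gamma -> alpha) has no collider blocking it and no conditioned non-collider, so it is open.
Try {gamma}:
  P1: blocked at fork node gamma ∈ conditioning set.
{gamma} contains no descendant of lam and blocks every backdoor path.
No other singleton works — e.g. {delta} leaves P1 open — so {gamma} is the unique smallest valid adjustment set.

{gamma}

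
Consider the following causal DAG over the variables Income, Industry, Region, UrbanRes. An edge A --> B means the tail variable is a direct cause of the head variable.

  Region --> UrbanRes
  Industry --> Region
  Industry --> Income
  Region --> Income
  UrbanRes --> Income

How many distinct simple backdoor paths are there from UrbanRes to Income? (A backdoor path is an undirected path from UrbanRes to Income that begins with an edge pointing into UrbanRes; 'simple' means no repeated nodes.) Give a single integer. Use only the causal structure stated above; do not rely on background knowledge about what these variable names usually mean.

A backdoor path from UrbanRes to Income is any simple undirected path whose first edge points into UrbanRes (i.e. leaves UrbanRes via a parent).
Parents of UrbanRes: {Region}.
Enumerating:
  P1: UrbanRes <- Region <- Industry -> Income
  P2: UrbanRes <- Region -> Income
That exhausts the simple backdoor paths. Count: 2.

2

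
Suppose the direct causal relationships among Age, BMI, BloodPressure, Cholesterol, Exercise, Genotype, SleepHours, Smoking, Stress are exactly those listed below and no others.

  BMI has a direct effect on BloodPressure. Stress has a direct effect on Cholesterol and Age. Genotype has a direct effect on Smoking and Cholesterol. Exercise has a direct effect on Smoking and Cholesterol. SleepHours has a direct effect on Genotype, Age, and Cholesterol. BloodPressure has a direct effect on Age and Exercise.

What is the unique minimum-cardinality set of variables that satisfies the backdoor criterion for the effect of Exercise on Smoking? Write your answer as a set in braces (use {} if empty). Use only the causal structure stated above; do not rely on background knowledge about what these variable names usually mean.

Variables eligible for adjustment (non-descendants of Exercise, excluding Exercise and Smoking): {Age, BMI, BloodPressure, Genotype, SleepHours, Stress}.
Backdoor paths from Exercise to Smoking:
  P1: Exercise <- BloodPressure -> Age <- SleepHours -> Genotype -> Smoking
  P2: Exercise <- BloodPressure -> Age <- SleepHours -> Cholesterol <- Genotype -> Smoking
  P3: Exercise <- BloodPressure -> Age <- Stress -> Cholesterol <- SleepHours -> Genotype -> Smoking
  P4: Exercise <- BloodPressure -> Age <- Stress -> Cholesterol <- Genotype -> Smoking
Each backdoor path contains an unconditioned collider, so every path is already blocked with the empty conditioning set:
  P1: blocked at collider Age (neither it nor any descendant is in the conditioning set).
  P2: blocked at collider Age (neither it nor any descendant is in the conditioning set).
  P3: blocked at collider Age (neither it nor any descendant is in the conditioning set).
  P4: blocked at collider Age (neither it nor any descendant is in the conditioning set).
The empty set is therefore the unique smallest valid set.

{}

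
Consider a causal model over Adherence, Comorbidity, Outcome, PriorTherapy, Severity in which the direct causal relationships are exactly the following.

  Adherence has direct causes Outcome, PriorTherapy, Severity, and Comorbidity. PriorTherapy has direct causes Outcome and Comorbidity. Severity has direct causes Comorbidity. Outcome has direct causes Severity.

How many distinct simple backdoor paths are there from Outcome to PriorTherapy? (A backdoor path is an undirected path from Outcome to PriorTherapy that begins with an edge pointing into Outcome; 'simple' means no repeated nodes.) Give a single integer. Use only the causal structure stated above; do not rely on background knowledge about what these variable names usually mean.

A backdoor path from Outcome to PriorTherapy is any simple undirected path whose first edge points into Outcome (i.e. leaves Outcome via a parent).
Parents of Outcome: {Severity}.
Enumerating:
  P1: Outcome <- Severity <- Comorbidity -> PriorTherapy
  P2: Outcome <- Severity <- Comorbidity -> Adherence <- PriorTherapy
  P3: Outcome <- Severity -> Adherence <- Comorbidity -> PriorTherapy
  P4: Outcome <- Severity -> Adherence <- PriorTherapy
That exhausts the simple backdoor paths. Count: 4.

4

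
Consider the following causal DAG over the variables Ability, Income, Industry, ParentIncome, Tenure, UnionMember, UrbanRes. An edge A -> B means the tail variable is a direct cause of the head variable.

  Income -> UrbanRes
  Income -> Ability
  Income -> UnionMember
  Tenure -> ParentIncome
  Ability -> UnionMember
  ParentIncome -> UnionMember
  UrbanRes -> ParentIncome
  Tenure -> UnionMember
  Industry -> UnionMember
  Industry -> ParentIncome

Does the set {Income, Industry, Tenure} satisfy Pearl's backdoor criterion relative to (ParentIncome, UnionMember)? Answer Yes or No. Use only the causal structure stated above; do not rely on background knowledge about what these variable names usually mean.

Backdoor paths from ParentIncome to UnionMember (paths whose first edge points into ParentIncome):
  P1: ParentIncome <- Industry -> UnionMember
  P2: ParentIncome <- Tenure -> UnionMember
  P3: ParentIncome <- UrbanRes <- Income -> Ability -> UnionMember
  P4: ParentIncome <- UrbanRes <- Income -> UnionMember
Condition 1 (no descendant of ParentIncome in the set): holds — descendants of ParentIncome are {UnionMember}; none are in {Income, Industry, Tenure}.
Condition 2 (every backdoor path blocked by {Income, Industry, Tenure}):
  P1: blocked at fork node Industry ∈ conditioning set.
  P2: blocked at fork node Tenure ∈ conditioning set.
  P3: blocked at fork node Income ∈ conditioning set.
  P4: blocked at fork node Income ∈ conditioning set.
{Income, Industry, Tenure} satisfies the backdoor criterion.

Yes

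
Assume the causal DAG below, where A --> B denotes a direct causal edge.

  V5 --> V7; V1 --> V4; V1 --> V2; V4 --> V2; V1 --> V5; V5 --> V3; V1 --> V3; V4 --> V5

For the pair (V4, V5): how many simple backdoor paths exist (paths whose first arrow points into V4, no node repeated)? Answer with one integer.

2

A backdoor path from V4 to V5 is any simple undirected path whose first edge points into V4 (i.e. leaves V4 via a parent).
Parents of V4: {V1}.
Enumerating:
  P1: V4 <- V1 -> V5
  P2: V4 <- V1 -> V3 <- V5
That exhausts the simple backdoor paths. Count: 2.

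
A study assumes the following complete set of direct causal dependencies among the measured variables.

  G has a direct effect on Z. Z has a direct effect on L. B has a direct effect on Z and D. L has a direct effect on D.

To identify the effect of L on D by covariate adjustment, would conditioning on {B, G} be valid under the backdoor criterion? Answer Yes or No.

Backdoor paths from L to D (paths whose first edge points into L):
  P1: L <- Z <- B -> D
Condition 1 (no descendant of L in the set): holds — descendants of L are {D}; none are in {B, G}.
Condition 2 (every backdoor path blocked by {B, G}):
  P1: blocked at fork node B ∈ conditioning set.
{B, G} satisfies the backdoor criterion.

Yes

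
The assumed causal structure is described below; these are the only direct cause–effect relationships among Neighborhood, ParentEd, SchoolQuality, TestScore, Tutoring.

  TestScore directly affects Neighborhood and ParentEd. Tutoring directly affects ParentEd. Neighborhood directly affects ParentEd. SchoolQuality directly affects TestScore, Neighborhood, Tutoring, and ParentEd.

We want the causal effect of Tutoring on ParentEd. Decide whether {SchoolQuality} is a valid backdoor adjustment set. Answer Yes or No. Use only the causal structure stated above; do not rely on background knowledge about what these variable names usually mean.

Yes

Backdoor paths from Tutoring to ParentEd (paths whose first edge points into Tutoring):
  P1: Tutoring <- SchoolQuality -> TestScore -> Neighborhood -> ParentEd
  P2: Tutoring <- SchoolQuality -> TestScore -> ParentEd
  P3: Tutoring <- SchoolQuality -> Neighborhood <- TestScore -> ParentEd
  P4: Tutoring <- SchoolQuality -> Neighborhood -> ParentEd
  P5: Tutoring <- SchoolQuality -> ParentEd
Condition 1 (no descendant of Tutoring in the set): holds — descendants of Tutoring are {ParentEd}; none are in {SchoolQuality}.
Condition 2 (every backdoor path blocked by {SchoolQuality}):
  P1: blocked at fork node SchoolQuality ∈ conditioning set.
  P2: blocked at fork node SchoolQuality ∈ conditioning set.
  P3: blocked at fork node SchoolQuality ∈ conditioning set.
  P4: blocked at fork node SchoolQuality ∈ conditioning set.
  P5: blocked at fork node SchoolQuality ∈ conditioning set.
{SchoolQuality} satisfies the backdoor criterion.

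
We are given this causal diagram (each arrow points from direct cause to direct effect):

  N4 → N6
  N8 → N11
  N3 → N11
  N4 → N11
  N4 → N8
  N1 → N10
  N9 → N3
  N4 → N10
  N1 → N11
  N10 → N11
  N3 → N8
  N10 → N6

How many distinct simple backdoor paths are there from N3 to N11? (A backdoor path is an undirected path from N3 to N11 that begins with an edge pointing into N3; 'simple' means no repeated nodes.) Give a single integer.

A backdoor path from N3 to N11 is any simple undirected path whose first edge points into N3 (i.e. leaves N3 via a parent).
Parents of N3: {N9}.
No simple path from any parent of N3 reaches N11 without revisiting N3, so there are no backdoor paths.

0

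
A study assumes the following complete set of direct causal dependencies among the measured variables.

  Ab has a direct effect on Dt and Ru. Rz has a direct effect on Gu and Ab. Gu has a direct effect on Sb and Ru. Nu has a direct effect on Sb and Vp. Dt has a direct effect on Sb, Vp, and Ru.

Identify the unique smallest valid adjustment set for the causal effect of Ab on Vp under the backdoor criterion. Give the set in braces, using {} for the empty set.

{}

Variables eligible for adjustment (non-descendants of Ab, excluding Ab and Vp): {Gu, Nu, Rz}.
Backdoor paths from Ab to Vp:
  P1: Ab <- Rz -> Gu -> Sb <- Nu -> Vp
  P2: Ab <- Rz -> Gu -> Sb <- Dt -> Vp
  P3: Ab <- Rz -> Gu -> Ru <- Dt -> Sb <- Nu -> Vp
  P4: Ab <- Rz -> Gu -> Ru <- Dt -> Vp
Each backdoor path contains an unconditioned collider, so every path is already blocked with the empty conditioning set:
  P1: blocked at collider Sb (neither it nor any descendant is in the conditioning set).
  P2: blocked at collider Sb (neither it nor any descendant is in the conditioning set).
  P3: blocked at collider Ru (neither it nor any descendant is in the conditioning set).
  P4: blocked at collider Ru (neither it nor any descendant is in the conditioning set).
The empty set is therefore the unique smallest valid set.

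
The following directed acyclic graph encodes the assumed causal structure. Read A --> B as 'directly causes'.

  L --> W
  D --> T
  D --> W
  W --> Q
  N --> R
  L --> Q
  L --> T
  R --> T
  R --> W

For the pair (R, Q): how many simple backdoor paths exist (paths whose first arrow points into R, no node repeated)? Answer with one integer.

A backdoor path from R to Q is any simple undirected path whose first edge points into R (i.e. leaves R via a parent).
Parents of R: {N}.
No simple path from any parent of R reaches Q without revisiting R, so there are no backdoor paths.

0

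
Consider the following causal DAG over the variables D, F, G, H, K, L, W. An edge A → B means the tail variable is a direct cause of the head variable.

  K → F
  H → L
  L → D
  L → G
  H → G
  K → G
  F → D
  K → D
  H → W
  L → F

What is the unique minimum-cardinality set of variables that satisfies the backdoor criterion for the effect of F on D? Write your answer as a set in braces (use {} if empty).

{K, L}

Variables eligible for adjustment (non-descendants of F, excluding F and D): {G, H, K, L, W}.
Backdoor paths from F to D:
  P1: F <- L <- H -> G <- K -> D
  P2: F <- L -> G <- K -> D
  P3: F <- L -> D
  P4: F <- K -> G <- H -> L -> D
  P5: F <- K -> G <- L -> D
  P6: F <- K -> D
The empty set is not sufficient: P3 (F <- L -> D) has no collider blocking it and no conditioned non-collider, so it is open.
Try {K, L}:
  P1: blocked at chain node L ∈ conditioning set.
  P2: blocked at fork node L ∈ conditioning set.
  P3: blocked at fork node L ∈ conditioning set.
  P4: blocked at fork node K ∈ conditioning set.
  P5: blocked at fork node K ∈ conditioning set.
  P6: blocked at fork node K ∈ conditioning set.
{K, L} contains no descendant of F and blocks every backdoor path.
Every element of {K, L} is needed (dropping K leaves P6 open; dropping L leaves P3 open), so no proper subset is valid.
Among all size-2 subsets of the eligible variables, only {K, L} blocks every backdoor path, so it is the unique smallest valid adjustment set.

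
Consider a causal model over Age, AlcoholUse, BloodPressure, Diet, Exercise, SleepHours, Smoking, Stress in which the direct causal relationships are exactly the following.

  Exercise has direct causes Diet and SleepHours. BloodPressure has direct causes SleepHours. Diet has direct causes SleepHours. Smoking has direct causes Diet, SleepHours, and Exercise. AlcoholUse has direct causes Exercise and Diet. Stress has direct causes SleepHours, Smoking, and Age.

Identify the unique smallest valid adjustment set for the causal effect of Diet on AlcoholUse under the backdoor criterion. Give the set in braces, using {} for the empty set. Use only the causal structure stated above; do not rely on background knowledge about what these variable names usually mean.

{SleepHours}

Variables eligible for adjustment (non-descendants of Diet, excluding Diet and AlcoholUse): {Age, BloodPressure, SleepHours}.
Backdoor paths from Diet to AlcoholUse:
  P1: Diet <- SleepHours -> Exercise -> AlcoholUse
  P2: Diet <- SleepHours -> Smoking <- Exercise -> AlcoholUse
  P3: Diet <- SleepHours -> Stress <- Smoking <- Exercise -> AlcoholUse
The empty set is not sufficient: P1 (Diet <- SleepHours -> Exercise -> AlcoholUse) has no collider blocking it and no conditioned non-collider, so it is open.
Try {SleepHours}:
  P1: blocked at fork node SleepHours ∈ conditioning set.
  P2: blocked at fork node SleepHours ∈ conditioning set.
  P3: blocked at fork node SleepHours ∈ conditioning set.
{SleepHours} contains no descendant of Diet and blocks every backdoor path.
No other singleton works — e.g. {BloodPressure} leaves P1 open — so {SleepHours} is the unique smallest valid adjustment set.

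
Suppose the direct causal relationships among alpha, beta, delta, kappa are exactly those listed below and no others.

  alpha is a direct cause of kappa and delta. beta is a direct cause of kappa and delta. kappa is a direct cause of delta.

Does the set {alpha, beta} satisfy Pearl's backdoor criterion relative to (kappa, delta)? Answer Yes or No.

Yes

Backdoor paths from kappa to delta (paths whose first edge points into kappa):
  P1: kappa <- beta -> delta
  P2: kappa <- alpha -> delta
Condition 1 (no descendant of kappa in the set): holds — descendants of kappa are {delta}; none are in {alpha, beta}.
Condition 2 (every backdoor path blocked by {alpha, beta}):
  P1: blocked at fork node beta ∈ conditioning set.
  P2: blocked at fork node alpha ∈ conditioning set.
{alpha, beta} satisfies the backdoor criterion.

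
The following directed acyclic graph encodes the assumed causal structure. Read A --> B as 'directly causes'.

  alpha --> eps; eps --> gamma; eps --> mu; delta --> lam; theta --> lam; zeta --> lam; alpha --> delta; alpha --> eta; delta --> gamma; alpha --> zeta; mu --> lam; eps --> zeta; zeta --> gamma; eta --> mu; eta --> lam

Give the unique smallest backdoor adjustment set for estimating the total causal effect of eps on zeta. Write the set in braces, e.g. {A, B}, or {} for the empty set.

{alpha}

Variables eligible for adjustment (non-descendants of eps, excluding eps and zeta): {alpha, delta, eta, theta}.
Backdoor paths from eps to zeta:
  P1: eps <- alpha -> delta -> gamma <- zeta
  P2: eps <- alpha -> delta -> lam <- zeta
  P3: eps <- alpha -> zeta
  P4: eps <- alpha -> eta -> mu -> lam <- delta -> gamma <- zeta
  P5: eps <- alpha -> eta -> mu -> lam <- zeta
  P6: eps <- alpha -> eta -> lam <- delta -> gamma <- zeta
  P7: eps <- alpha -> eta -> lam <- zeta
The empty set is not sufficient: P3 (eps <- alpha -> zeta) has no collider blocking it and no conditioned non-collider, so it is open.
Try {alpha}:
  P1: blocked at fork node alpha ∈ conditioning set.
  P2: blocked at fork node alpha ∈ conditioning set.
  P3: blocked at fork node alpha ∈ conditioning set.
  P4: blocked at fork node alpha ∈ conditioning set.
  P5: blocked at fork node alpha ∈ conditioning set.
  P6: blocked at fork node alpha ∈ conditioning set.
  P7: blocked at fork node alpha ∈ conditioning set.
{alpha} contains no descendant of eps and blocks every backdoor path.
No other singleton works — e.g. {theta} leaves P3 open — so {alpha} is the unique smallest valid adjustment set.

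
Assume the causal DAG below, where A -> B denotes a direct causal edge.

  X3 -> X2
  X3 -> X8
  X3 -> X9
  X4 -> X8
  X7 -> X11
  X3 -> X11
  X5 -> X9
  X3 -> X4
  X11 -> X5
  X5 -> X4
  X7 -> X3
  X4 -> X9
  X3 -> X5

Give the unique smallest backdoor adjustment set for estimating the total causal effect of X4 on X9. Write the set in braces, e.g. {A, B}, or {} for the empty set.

Variables eligible for adjustment (non-descendants of X4, excluding X4 and X9): {X11, X2, X3, X5, X7}.
Backdoor paths from X4 to X9:
  P1: X4 <- X3 <- X7 -> X11 -> X5 -> X9
  P2: X4 <- X3 -> X11 -> X5 -> X9
  P3: X4 <- X3 -> X5 -> X9
  P4: X4 <- X3 -> X9
  P5: X4 <- X5 <- X3 -> X9
  P6: X4 <- X5 <- X11 <- X7 -> X3 -> X9
  P7: X4 <- X5 <- X11 <- X3 -> X9
  P8: X4 <- X5 -> X9
The empty set is not sufficient: P1 (X4 <- X3 <- X7 -> X11 -> X5 -> X9) has no collider blocking it and no conditioned non-collider, so it is open.
Try {X3, X5}:
  P1: blocked at chain node X3 ∈ conditioning set.
  P2: blocked at fork node X3 ∈ conditioning set.
  P3: blocked at fork node X3 ∈ conditioning set.
  P4: blocked at fork node X3 ∈ conditioning set.
  P5: blocked at chain node X5 ∈ conditioning set.
  P6: blocked at chain node X5 ∈ conditioning set.
  P7: blocked at chain node X5 ∈ conditioning set.
  P8: blocked at fork node X5 ∈ conditioning set.
{X3, X5} contains no descendant of X4 and blocks every backdoor path.
Every element of {X3, X5} is needed (dropping X3 leaves P4 open; dropping X5 leaves P8 open), so no proper subset is valid.
Among all size-2 subsets of the eligible variables, only {X3, X5} blocks every backdoor path, so it is the unique smallest valid adjustment set.

{X3, X5}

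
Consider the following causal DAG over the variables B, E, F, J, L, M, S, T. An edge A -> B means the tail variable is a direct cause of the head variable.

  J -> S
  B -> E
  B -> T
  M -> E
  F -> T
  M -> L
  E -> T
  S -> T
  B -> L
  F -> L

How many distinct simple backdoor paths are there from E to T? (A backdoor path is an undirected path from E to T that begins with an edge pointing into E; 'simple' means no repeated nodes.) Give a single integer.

4

A backdoor path from E to T is any simple undirected path whose first edge points into E (i.e. leaves E via a parent).
Parents of E: {B, M}.
Enumerating:
  P1: E <- B -> L <- F -> T
  P2: E <- B -> T
  P3: E <- M -> L <- B -> T
  P4: E <- M -> L <- F -> T
That exhausts the simple backdoor paths. Count: 4.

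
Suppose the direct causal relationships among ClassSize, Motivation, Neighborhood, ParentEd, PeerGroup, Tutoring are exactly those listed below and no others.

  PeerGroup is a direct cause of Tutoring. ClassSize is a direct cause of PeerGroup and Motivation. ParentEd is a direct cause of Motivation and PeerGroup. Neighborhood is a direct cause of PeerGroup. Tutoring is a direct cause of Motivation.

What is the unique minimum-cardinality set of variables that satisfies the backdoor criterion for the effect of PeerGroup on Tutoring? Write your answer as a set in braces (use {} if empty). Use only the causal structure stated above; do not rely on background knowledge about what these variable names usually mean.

Variables eligible for adjustment (non-descendants of PeerGroup, excluding PeerGroup and Tutoring): {ClassSize, Neighborhood, ParentEd}.
Backdoor paths from PeerGroup to Tutoring:
  P1: PeerGroup <- ClassSize -> Motivation <- Tutoring
  P2: PeerGroup <- ParentEd -> Motivation <- Tutoring
Each backdoor path contains an unconditioned collider, so every path is already blocked with the empty conditioning set:
  P1: blocked at collider Motivation (neither it nor any descendant is in the conditioning set).
  P2: blocked at collider Motivation (neither it nor any descendant is in the conditioning set).
The empty set is therefore the unique smallest valid set.

{}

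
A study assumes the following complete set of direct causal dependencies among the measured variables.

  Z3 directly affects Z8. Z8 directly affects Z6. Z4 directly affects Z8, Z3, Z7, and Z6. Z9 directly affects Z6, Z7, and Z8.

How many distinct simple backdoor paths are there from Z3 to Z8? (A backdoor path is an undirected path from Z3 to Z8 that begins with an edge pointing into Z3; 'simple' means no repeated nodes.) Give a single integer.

5

A backdoor path from Z3 to Z8 is any simple undirected path whose first edge points into Z3 (i.e. leaves Z3 via a parent).
Parents of Z3: {Z4}.
Enumerating:
  P1: Z3 <- Z4 -> Z7 <- Z9 -> Z8
  P2: Z3 <- Z4 -> Z7 <- Z9 -> Z6 <- Z8
  P3: Z3 <- Z4 -> Z8
  P4: Z3 <- Z4 -> Z6 <- Z9 -> Z8
  P5: Z3 <- Z4 -> Z6 <- Z8
That exhausts the simple backdoor paths. Count: 5.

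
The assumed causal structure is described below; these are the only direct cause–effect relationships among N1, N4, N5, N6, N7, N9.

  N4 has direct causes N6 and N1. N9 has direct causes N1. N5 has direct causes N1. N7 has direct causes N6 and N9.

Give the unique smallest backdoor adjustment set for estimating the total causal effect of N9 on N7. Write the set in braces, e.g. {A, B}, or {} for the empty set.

{}

Variables eligible for adjustment (non-descendants of N9, excluding N9 and N7): {N1, N4, N5, N6}.
Backdoor paths from N9 to N7:
  P1: N9 <- N1 -> N4 <- N6 -> N7
Each backdoor path contains an unconditioned collider, so every path is already blocked with the empty conditioning set:
  P1: blocked at collider N4 (neither it nor any descendant is in the conditioning set).
The empty set is therefore the unique smallest valid set.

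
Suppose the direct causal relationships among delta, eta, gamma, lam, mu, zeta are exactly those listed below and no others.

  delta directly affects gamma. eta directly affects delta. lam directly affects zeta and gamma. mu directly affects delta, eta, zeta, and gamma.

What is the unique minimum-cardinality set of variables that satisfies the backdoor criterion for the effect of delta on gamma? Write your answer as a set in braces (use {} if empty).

{mu}

Variables eligible for adjustment (non-descendants of delta, excluding delta and gamma): {eta, lam, mu, zeta}.
Backdoor paths from delta to gamma:
  P1: delta <- mu -> zeta <- lam -> gamma
  P2: delta <- mu -> gamma
  P3: delta <- eta <- mu -> zeta <- lam -> gamma
  P4: delta <- eta <- mu -> gamma
The empty set is not sufficient: P2 (delta <- mu -> gamma) has no collider blocking it and no conditioned non-collider, so it is open.
Try {mu}:
  P1: blocked at fork node mu ∈ conditioning set.
  P2: blocked at fork node mu ∈ conditioning set.
  P3: blocked at fork node mu ∈ conditioning set.
  P4: blocked at fork node mu ∈ conditioning set.
{mu} contains no descendant of delta and blocks every backdoor path.
No other singleton works — e.g. {eta} leaves P2 open — so {mu} is the unique smallest valid adjustment set.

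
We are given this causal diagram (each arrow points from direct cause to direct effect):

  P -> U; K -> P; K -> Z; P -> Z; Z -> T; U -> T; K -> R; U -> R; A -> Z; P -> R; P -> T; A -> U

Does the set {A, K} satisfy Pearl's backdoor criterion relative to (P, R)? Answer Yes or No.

Yes

Backdoor paths from P to R (paths whose first edge points into P):
  P1: P <- K -> Z <- A -> U -> R
  P2: P <- K -> Z -> T <- U -> R
  P3: P <- K -> R
Condition 1 (no descendant of P in the set): holds — descendants of P are {R, T, U, Z}; none are in {A, K}.
Condition 2 (every backdoor path blocked by {A, K}):
  P1: blocked at fork node K ∈ conditioning set.
  P2: blocked at fork node K ∈ conditioning set.
  P3: blocked at fork node K ∈ conditioning set.
{A, K} satisfies the backdoor criterion.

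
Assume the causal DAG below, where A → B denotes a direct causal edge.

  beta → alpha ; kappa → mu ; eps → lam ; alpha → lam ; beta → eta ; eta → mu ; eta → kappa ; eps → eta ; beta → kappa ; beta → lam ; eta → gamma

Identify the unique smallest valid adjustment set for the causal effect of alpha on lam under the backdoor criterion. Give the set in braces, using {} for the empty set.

Variables eligible for adjustment (non-descendants of alpha, excluding alpha and lam): {beta, eps, eta, gamma, kappa, mu}.
Backdoor paths from alpha to lam:
  P1: alpha <- beta -> eta <- eps -> lam
  P2: alpha <- beta -> kappa <- eta <- eps -> lam
  P3: alpha <- beta -> kappa -> mu <- eta <- eps -> lam
  P4: alpha <- beta -> lam
The empty set is not sufficient: P4 (alpha <- beta -> lam) has no collider blocking it and no conditioned non-collider, so it is open.
Try {beta}:
  P1: blocked at fork node beta ∈ conditioning set.
  P2: blocked at fork node beta ∈ conditioning set.
  P3: blocked at fork node beta ∈ conditioning set.
  P4: blocked at fork node beta ∈ conditioning set.
{beta} contains no descendant of alpha and blocks every backdoor path.
No other singleton works — e.g. {eps} leaves P4 open — so {beta} is the unique smallest valid adjustment set.

{beta}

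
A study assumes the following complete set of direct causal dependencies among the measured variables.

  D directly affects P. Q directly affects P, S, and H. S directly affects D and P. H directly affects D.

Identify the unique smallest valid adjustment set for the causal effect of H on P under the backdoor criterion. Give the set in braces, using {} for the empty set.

{Q}

Variables eligible for adjustment (non-descendants of H, excluding H and P): {Q, S}.
Backdoor paths from H to P:
  P1: H <- Q -> S -> D -> P
  P2: H <- Q -> S -> P
  P3: H <- Q -> P
The empty set is not sufficient: P1 (H <- Q -> S -> D -> P) has no collider blocking it and no conditioned non-collider, so it is open.
Try {Q}:
  P1: blocked at fork node Q ∈ conditioning set.
  P2: blocked at fork node Q ∈ conditioning set.
  P3: blocked at fork node Q ∈ conditioning set.
{Q} contains no descendant of H and blocks every backdoor path.
No other singleton works — e.g. {S} leaves P3 open — so {Q} is the unique smallest valid adjustment set.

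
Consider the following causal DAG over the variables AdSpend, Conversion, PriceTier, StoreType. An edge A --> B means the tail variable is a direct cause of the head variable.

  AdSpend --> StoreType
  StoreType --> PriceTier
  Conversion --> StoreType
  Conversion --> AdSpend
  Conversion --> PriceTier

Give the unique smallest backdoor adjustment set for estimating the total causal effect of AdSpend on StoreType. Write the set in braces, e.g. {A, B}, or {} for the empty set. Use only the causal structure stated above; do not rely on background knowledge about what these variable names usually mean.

Variables eligible for adjustment (non-descendants of AdSpend, excluding AdSpend and StoreType): {Conversion}.
Backdoor paths from AdSpend to StoreType:
  P1: AdSpend <- Conversion -> StoreType
  P2: AdSpend <- Conversion -> PriceTier <- StoreType
The empty set is not sufficient: P1 (AdSpend <- Conversion -> StoreType) has no collider blocking it and no conditioned non-collider, so it is open.
Try {Conversion}:
  P1: blocked at fork node Conversion ∈ conditioning set.
  P2: blocked at fork node Conversion ∈ conditioning set.
{Conversion} contains no descendant of AdSpend and blocks every backdoor path.
{Conversion} is the unique smallest valid adjustment set.

{Conversion}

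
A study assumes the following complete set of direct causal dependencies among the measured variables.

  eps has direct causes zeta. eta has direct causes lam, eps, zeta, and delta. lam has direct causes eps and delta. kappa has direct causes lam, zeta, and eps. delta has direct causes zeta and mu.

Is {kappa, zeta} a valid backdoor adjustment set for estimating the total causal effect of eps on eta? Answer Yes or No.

Backdoor paths from eps to eta (paths whose first edge points into eps):
  P1: eps <- zeta -> delta -> lam -> eta
  P2: eps <- zeta -> delta -> eta
  P3: eps <- zeta -> eta
  P4: eps <- zeta -> kappa <- lam <- delta -> eta
  P5: eps <- zeta -> kappa <- lam -> eta
Condition 1 (no descendant of eps in the set): FAILS — kappa is a descendant of eps.
Condition 2 (every backdoor path blocked by {kappa, zeta}):
  P1: blocked at fork node zeta ∈ conditioning set.
  P2: blocked at fork node zeta ∈ conditioning set.
  P3: blocked at fork node zeta ∈ conditioning set.
  P4: blocked at fork node zeta ∈ conditioning set.
  P5: blocked at fork node zeta ∈ conditioning set.
{kappa, zeta} does not satisfy the backdoor criterion.

No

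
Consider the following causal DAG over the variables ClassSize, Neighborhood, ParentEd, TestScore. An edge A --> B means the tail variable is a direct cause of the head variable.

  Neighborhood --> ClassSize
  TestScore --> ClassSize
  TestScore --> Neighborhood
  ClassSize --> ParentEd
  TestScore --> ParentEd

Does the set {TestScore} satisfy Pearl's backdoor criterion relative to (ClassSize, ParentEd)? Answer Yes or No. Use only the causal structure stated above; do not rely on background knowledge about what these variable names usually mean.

Backdoor paths from ClassSize to ParentEd (paths whose first edge points into ClassSize):
  P1: ClassSize <- TestScore -> ParentEd
  P2: ClassSize <- Neighborhood <- TestScore -> ParentEd
Condition 1 (no descendant of ClassSize in the set): holds — descendants of ClassSize are {ParentEd}; none are in {TestScore}.
Condition 2 (every backdoor path blocked by {TestScore}):
  P1: blocked at fork node TestScore ∈ conditioning set.
  P2: blocked at fork node TestScore ∈ conditioning set.
{TestScore} satisfies the backdoor criterion.

Yes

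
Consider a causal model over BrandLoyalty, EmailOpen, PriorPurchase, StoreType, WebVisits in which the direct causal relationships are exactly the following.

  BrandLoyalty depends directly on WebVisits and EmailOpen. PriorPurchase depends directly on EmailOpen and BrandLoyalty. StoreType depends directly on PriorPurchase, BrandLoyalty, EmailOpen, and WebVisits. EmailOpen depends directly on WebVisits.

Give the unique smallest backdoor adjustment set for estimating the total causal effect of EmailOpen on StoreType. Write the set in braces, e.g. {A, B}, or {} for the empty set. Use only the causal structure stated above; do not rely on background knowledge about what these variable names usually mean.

{WebVisits}

Variables eligible for adjustment (non-descendants of EmailOpen, excluding EmailOpen and StoreType): {WebVisits}.
Backdoor paths from EmailOpen to StoreType:
  P1: EmailOpen <- WebVisits -> BrandLoyalty -> PriorPurchase -> StoreType
  P2: EmailOpen <- WebVisits -> BrandLoyalty -> StoreType
  P3: EmailOpen <- WebVisits -> StoreType
The empty set is not sufficient: P1 (EmailOpen <- WebVisits -> BrandLoyalty -> PriorPurchase -> StoreType) has no collider blocking it and no conditioned non-collider, so it is open.
Try {WebVisits}:
  P1: blocked at fork node WebVisits ∈ conditioning set.
  P2: blocked at fork node WebVisits ∈ conditioning set.
  P3: blocked at fork node WebVisits ∈ conditioning set.
{WebVisits} contains no descendant of EmailOpen and blocks every backdoor path.
{WebVisits} is the unique smallest valid adjustment set.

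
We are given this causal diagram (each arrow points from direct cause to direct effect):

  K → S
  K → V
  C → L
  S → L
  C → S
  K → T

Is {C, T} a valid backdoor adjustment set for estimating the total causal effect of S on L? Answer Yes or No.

Yes

Backdoor paths from S to L (paths whose first edge points into S):
  P1: S <- C -> L
Condition 1 (no descendant of S in the set): holds — descendants of S are {L}; none are in {C, T}.
Condition 2 (every backdoor path blocked by {C, T}):
  P1: blocked at fork node C ∈ conditioning set.
{C, T} satisfies the backdoor criterion.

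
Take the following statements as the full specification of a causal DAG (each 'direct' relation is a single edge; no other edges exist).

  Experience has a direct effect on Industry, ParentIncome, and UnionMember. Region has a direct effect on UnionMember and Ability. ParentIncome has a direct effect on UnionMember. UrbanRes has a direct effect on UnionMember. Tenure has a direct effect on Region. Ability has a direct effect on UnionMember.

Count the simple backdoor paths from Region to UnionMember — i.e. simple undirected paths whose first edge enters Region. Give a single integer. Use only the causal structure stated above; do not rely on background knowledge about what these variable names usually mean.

A backdoor path from Region to UnionMember is any simple undirected path whose first edge points into Region (i.e. leaves Region via a parent).
Parents of Region: {Tenure}.
No simple path from any parent of Region reaches UnionMember without revisiting Region, so there are no backdoor paths.

0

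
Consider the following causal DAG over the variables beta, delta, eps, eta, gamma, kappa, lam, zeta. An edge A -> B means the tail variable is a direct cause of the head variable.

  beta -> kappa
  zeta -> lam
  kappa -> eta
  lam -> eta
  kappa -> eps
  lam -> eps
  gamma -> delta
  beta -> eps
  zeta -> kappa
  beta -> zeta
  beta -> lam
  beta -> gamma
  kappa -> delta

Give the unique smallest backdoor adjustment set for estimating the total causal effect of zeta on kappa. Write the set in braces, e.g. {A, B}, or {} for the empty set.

Variables eligible for adjustment (non-descendants of zeta, excluding zeta and kappa): {beta, gamma}.
Backdoor paths from zeta to kappa:
  P1: zeta <- beta -> kappa
  P2: zeta <- beta -> gamma -> delta <- kappa
  P3: zeta <- beta -> lam -> eps <- kappa
  P4: zeta <- beta -> lam -> eta <- kappa
  P5: zeta <- beta -> eps <- kappa
  P6: zeta <- beta -> eps <- lam -> eta <- kappa
The empty set is not sufficient: P1 (zeta <- beta -> kappa) has no collider blocking it and no conditioned non-collider, so it is open.
Try {beta}:
  P1: blocked at fork node beta ∈ conditioning set.
  P2: blocked at fork node beta ∈ conditioning set.
  P3: blocked at fork node beta ∈ conditioning set.
  P4: blocked at fork node beta ∈ conditioning set.
  P5: blocked at fork node beta ∈ conditioning set.
  P6: blocked at fork node beta ∈ conditioning set.
{beta} contains no descendant of zeta and blocks every backdoor path.
No other singleton works — e.g. {gamma} leaves P1 open — so {beta} is the unique smallest valid adjustment set.

{beta}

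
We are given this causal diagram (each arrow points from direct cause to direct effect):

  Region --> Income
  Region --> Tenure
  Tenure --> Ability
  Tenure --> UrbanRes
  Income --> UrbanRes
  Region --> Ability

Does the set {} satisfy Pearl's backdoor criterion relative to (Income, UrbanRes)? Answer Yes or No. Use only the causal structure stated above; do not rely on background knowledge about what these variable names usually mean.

Backdoor paths from Income to UrbanRes (paths whose first edge points into Income):
  P1: Income <- Region -> Tenure -> UrbanRes
  P2: Income <- Region -> Ability <- Tenure -> UrbanRes
Condition 1 (no descendant of Income in the set): holds — descendants of Income are {UrbanRes}; none are in {}.
Condition 2 (every backdoor path blocked by {}):
  P1: open — no interior node is in the conditioning set.
  P2: blocked at collider Ability (neither it nor any descendant is in the conditioning set).
{} does not satisfy the backdoor criterion.

No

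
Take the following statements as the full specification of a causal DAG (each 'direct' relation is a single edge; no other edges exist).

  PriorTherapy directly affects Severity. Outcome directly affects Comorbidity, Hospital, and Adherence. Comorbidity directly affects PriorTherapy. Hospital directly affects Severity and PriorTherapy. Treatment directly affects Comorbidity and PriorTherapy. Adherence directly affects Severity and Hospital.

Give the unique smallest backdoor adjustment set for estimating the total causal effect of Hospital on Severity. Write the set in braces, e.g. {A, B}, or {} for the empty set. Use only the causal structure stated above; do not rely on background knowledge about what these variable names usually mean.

{Adherence, Outcome}

Variables eligible for adjustment (non-descendants of Hospital, excluding Hospital and Severity): {Adherence, Comorbidity, Outcome, Treatment}.
Backdoor paths from Hospital to Severity:
  P1: Hospital <- Outcome -> Comorbidity <- Treatment -> PriorTherapy -> Severity
  P2: Hospital <- Outcome -> Comorbidity -> PriorTherapy -> Severity
  P3: Hospital <- Outcome -> Adherence -> Severity
  P4: Hospital <- Adherence <- Outcome -> Comorbidity <- Treatment -> PriorTherapy -> Severity
  P5: Hospital <- Adherence <- Outcome -> Comorbidity -> PriorTherapy -> Severity
  P6: Hospital <- Adherence -> Severity
The empty set is not sufficient: P2 (Hospital <- Outcome -> Comorbidity -> PriorTherapy -> Severity) has no collider blocking it and no conditioned non-collider, so it is open.
Try {Adherence, Outcome}:
  P1: blocked at fork node Outcome ∈ conditioning set.
  P2: blocked at fork node Outcome ∈ conditioning set.
  P3: blocked at fork node Outcome ∈ conditioning set.
  P4: blocked at chain node Adherence ∈ conditioning set.
  P5: blocked at chain node Adherence ∈ conditioning set.
  P6: blocked at fork node Adherence ∈ conditioning set.
{Adherence, Outcome} contains no descendant of Hospital and blocks every backdoor path.
Every element of {Adherence, Outcome} is needed (dropping Adherence leaves P6 open; dropping Outcome leaves P2 open), so no proper subset is valid.
Among all size-2 subsets of the eligible variables, only {Adherence, Outcome} blocks every backdoor path, so it is the unique smallest valid adjustment set.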